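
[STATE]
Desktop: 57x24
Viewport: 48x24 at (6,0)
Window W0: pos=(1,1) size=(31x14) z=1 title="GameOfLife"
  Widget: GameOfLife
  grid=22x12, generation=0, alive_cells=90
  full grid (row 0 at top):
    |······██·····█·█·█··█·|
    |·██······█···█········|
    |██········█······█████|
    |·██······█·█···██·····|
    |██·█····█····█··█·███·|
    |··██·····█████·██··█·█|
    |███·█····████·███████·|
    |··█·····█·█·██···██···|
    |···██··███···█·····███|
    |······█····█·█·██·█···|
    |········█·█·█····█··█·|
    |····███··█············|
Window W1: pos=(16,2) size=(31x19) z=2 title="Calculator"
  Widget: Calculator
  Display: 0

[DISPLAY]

                                                
━━━━━━━━━━━━━━━━━━━━━━━━━┓                      
eOfLife   ┏━━━━━━━━━━━━━━━━━━━━━━━━━━━━━┓       
──────────┃ Calculator                  ┃       
 0        ┠─────────────────────────────┨       
·····█···█┃                            0┃       
······█···┃┌───┬───┬───┬───┐            ┃       
·····█·█··┃│ 7 │ 8 │ 9 │ ÷ │            ┃       
····█····█┃├───┼───┼───┼───┤            ┃       
·····█████┃│ 4 │ 5 │ 6 │ × │            ┃       
█····████·┃├───┼───┼───┼───┤            ┃       
····█·█·██┃│ 1 │ 2 │ 3 │ - │            ┃       
█··███···█┃├───┼───┼───┼───┤            ┃       
··█····█·█┃│ 0 │ . │ = │ + │            ┃       
━━━━━━━━━━┃├───┼───┼───┼───┤            ┃       
          ┃│ C │ MC│ MR│ M+│            ┃       
          ┃└───┴───┴───┴───┘            ┃       
          ┃                             ┃       
          ┃                             ┃       
          ┃                             ┃       
          ┗━━━━━━━━━━━━━━━━━━━━━━━━━━━━━┛       
                                                
                                                
                                                


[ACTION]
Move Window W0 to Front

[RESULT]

                                                
━━━━━━━━━━━━━━━━━━━━━━━━━┓                      
eOfLife                  ┃━━━━━━━━━━━━━━┓       
─────────────────────────┨              ┃       
 0                       ┃──────────────┨       
·····█···█········       ┃             0┃       
······█······█████       ┃─┐            ┃       
·····█·█···██·····       ┃ │            ┃       
····█····█··█·███·       ┃─┤            ┃       
·····█████·██··█·█       ┃ │            ┃       
█····████·███████·       ┃─┤            ┃       
····█·█·██···██···       ┃ │            ┃       
█··███···█·····███       ┃─┤            ┃       
··█····█·█·██·█···       ┃ │            ┃       
━━━━━━━━━━━━━━━━━━━━━━━━━┛─┤            ┃       
          ┃│ C │ MC│ MR│ M+│            ┃       
          ┃└───┴───┴───┴───┘            ┃       
          ┃                             ┃       
          ┃                             ┃       
          ┃                             ┃       
          ┗━━━━━━━━━━━━━━━━━━━━━━━━━━━━━┛       
                                                
                                                
                                                


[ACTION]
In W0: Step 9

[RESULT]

                                                
━━━━━━━━━━━━━━━━━━━━━━━━━┓                      
eOfLife                  ┃━━━━━━━━━━━━━━┓       
─────────────────────────┨              ┃       
 9                       ┃──────────────┨       
··············█·█·       ┃             0┃       
·····██·········█·       ┃─┐            ┃       
·····██·······█·█·       ┃ │            ┃       
··············██··       ┃─┤            ┃       
··················       ┃ │            ┃       
██················       ┃─┤            ┃       
········██········       ┃ │            ┃       
███·█····█·█······       ┃─┤            ┃       
██·█·······█······       ┃ │            ┃       
━━━━━━━━━━━━━━━━━━━━━━━━━┛─┤            ┃       
          ┃│ C │ MC│ MR│ M+│            ┃       
          ┃└───┴───┴───┴───┘            ┃       
          ┃                             ┃       
          ┃                             ┃       
          ┃                             ┃       
          ┗━━━━━━━━━━━━━━━━━━━━━━━━━━━━━┛       
                                                
                                                
                                                


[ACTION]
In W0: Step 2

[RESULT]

                                                
━━━━━━━━━━━━━━━━━━━━━━━━━┓                      
eOfLife                  ┃━━━━━━━━━━━━━━┓       
─────────────────────────┨              ┃       
 11                      ┃──────────────┨       
··············█·██       ┃             0┃       
·····██·········██       ┃─┐            ┃       
·····██·······█·██       ┃ │            ┃       
··············██··       ┃─┤            ┃       
··················       ┃ │            ┃       
██·······█········       ┃─┤            ┃       
█·██····█·█·······       ┃ │            ┃       
███·█···█·········       ┃─┤            ┃       
····█·····██·█····       ┃ │            ┃       
━━━━━━━━━━━━━━━━━━━━━━━━━┛─┤            ┃       
          ┃│ C │ MC│ MR│ M+│            ┃       
          ┃└───┴───┴───┴───┘            ┃       
          ┃                             ┃       
          ┃                             ┃       
          ┃                             ┃       
          ┗━━━━━━━━━━━━━━━━━━━━━━━━━━━━━┛       
                                                
                                                
                                                


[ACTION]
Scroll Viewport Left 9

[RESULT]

                                                
 ┏━━━━━━━━━━━━━━━━━━━━━━━━━━━━━┓                
 ┃ GameOfLife                  ┃━━━━━━━━━━━━━━┓ 
 ┠─────────────────────────────┨              ┃ 
 ┃Gen: 11                      ┃──────────────┨ 
 ┃··················█·██       ┃             0┃ 
 ┃·········██·········██       ┃─┐            ┃ 
 ┃·········██·······█·██       ┃ │            ┃ 
 ┃··················██··       ┃─┤            ┃ 
 ┃······················       ┃ │            ┃ 
 ┃···███·······█········       ┃─┤            ┃ 
 ┃···██·██····█·█·······       ┃ │            ┃ 
 ┃···████·█···█·········       ┃─┤            ┃ 
 ┃···█····█·····██·█····       ┃ │            ┃ 
 ┗━━━━━━━━━━━━━━━━━━━━━━━━━━━━━┛─┤            ┃ 
                ┃│ C │ MC│ MR│ M+│            ┃ 
                ┃└───┴───┴───┴───┘            ┃ 
                ┃                             ┃ 
                ┃                             ┃ 
                ┃                             ┃ 
                ┗━━━━━━━━━━━━━━━━━━━━━━━━━━━━━┛ 
                                                
                                                
                                                


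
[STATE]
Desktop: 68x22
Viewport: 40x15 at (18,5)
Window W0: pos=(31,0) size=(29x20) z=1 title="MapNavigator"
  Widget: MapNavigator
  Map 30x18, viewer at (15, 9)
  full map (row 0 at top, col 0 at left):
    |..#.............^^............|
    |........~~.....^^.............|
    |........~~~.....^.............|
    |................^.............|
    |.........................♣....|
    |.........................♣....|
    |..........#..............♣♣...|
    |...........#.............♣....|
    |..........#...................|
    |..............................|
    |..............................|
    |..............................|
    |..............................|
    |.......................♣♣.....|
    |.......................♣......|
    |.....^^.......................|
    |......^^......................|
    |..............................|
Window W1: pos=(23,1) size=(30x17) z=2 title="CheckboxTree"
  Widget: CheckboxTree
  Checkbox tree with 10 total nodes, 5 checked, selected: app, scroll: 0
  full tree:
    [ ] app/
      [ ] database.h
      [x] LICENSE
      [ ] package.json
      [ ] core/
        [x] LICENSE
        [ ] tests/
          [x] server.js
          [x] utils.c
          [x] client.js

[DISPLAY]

     ┃   [ ] database.h           ┃.....
     ┃   [x] LICENSE              ┃..♣..
     ┃   [ ] package.json         ┃..♣..
     ┃   [x] core/                ┃..♣♣.
     ┃     [x] LICENSE            ┃..♣..
     ┃     [x] tests/             ┃.....
     ┃       [x] server.js        ┃.....
     ┃       [x] utils.c          ┃.....
     ┃       [x] client.js        ┃.....
     ┃                            ┃.....
     ┃                            ┃♣♣...
     ┃                            ┃♣....
     ┗━━━━━━━━━━━━━━━━━━━━━━━━━━━━┛.....
             ┃....^^....................
             ┗━━━━━━━━━━━━━━━━━━━━━━━━━━


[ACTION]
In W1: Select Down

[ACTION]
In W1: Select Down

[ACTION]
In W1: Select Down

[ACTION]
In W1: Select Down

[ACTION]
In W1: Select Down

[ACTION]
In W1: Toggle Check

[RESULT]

     ┃   [ ] database.h           ┃.....
     ┃   [x] LICENSE              ┃..♣..
     ┃   [ ] package.json         ┃..♣..
     ┃   [-] core/                ┃..♣♣.
     ┃>    [ ] LICENSE            ┃..♣..
     ┃     [x] tests/             ┃.....
     ┃       [x] server.js        ┃.....
     ┃       [x] utils.c          ┃.....
     ┃       [x] client.js        ┃.....
     ┃                            ┃.....
     ┃                            ┃♣♣...
     ┃                            ┃♣....
     ┗━━━━━━━━━━━━━━━━━━━━━━━━━━━━┛.....
             ┃....^^....................
             ┗━━━━━━━━━━━━━━━━━━━━━━━━━━


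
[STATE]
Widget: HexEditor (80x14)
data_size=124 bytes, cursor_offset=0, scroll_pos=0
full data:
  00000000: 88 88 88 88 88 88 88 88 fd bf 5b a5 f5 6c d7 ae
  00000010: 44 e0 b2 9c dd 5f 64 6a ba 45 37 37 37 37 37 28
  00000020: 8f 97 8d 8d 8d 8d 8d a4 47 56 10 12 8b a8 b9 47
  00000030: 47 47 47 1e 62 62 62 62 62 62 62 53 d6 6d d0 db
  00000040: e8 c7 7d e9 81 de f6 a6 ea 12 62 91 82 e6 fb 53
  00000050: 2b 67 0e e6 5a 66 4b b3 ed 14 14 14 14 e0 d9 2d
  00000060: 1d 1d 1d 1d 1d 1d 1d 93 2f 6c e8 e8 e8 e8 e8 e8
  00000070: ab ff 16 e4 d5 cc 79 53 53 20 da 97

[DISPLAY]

00000000  88 88 88 88 88 88 88 88  fd bf 5b a5 f5 6c d7 ae  |..........[..l..|  
00000010  44 e0 b2 9c dd 5f 64 6a  ba 45 37 37 37 37 37 28  |D...._dj.E77777(|  
00000020  8f 97 8d 8d 8d 8d 8d a4  47 56 10 12 8b a8 b9 47  |........GV.....G|  
00000030  47 47 47 1e 62 62 62 62  62 62 62 53 d6 6d d0 db  |GGG.bbbbbbbS.m..|  
00000040  e8 c7 7d e9 81 de f6 a6  ea 12 62 91 82 e6 fb 53  |..}.......b....S|  
00000050  2b 67 0e e6 5a 66 4b b3  ed 14 14 14 14 e0 d9 2d  |+g..ZfK........-|  
00000060  1d 1d 1d 1d 1d 1d 1d 93  2f 6c e8 e8 e8 e8 e8 e8  |......../l......|  
00000070  ab ff 16 e4 d5 cc 79 53  53 20 da 97              |......ySS ..    |  
                                                                                
                                                                                
                                                                                
                                                                                
                                                                                
                                                                                


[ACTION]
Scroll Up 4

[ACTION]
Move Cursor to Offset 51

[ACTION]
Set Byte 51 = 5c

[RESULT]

00000000  88 88 88 88 88 88 88 88  fd bf 5b a5 f5 6c d7 ae  |..........[..l..|  
00000010  44 e0 b2 9c dd 5f 64 6a  ba 45 37 37 37 37 37 28  |D...._dj.E77777(|  
00000020  8f 97 8d 8d 8d 8d 8d a4  47 56 10 12 8b a8 b9 47  |........GV.....G|  
00000030  47 47 47 5C 62 62 62 62  62 62 62 53 d6 6d d0 db  |GGG\bbbbbbbS.m..|  
00000040  e8 c7 7d e9 81 de f6 a6  ea 12 62 91 82 e6 fb 53  |..}.......b....S|  
00000050  2b 67 0e e6 5a 66 4b b3  ed 14 14 14 14 e0 d9 2d  |+g..ZfK........-|  
00000060  1d 1d 1d 1d 1d 1d 1d 93  2f 6c e8 e8 e8 e8 e8 e8  |......../l......|  
00000070  ab ff 16 e4 d5 cc 79 53  53 20 da 97              |......ySS ..    |  
                                                                                
                                                                                
                                                                                
                                                                                
                                                                                
                                                                                


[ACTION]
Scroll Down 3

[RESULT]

00000030  47 47 47 5C 62 62 62 62  62 62 62 53 d6 6d d0 db  |GGG\bbbbbbbS.m..|  
00000040  e8 c7 7d e9 81 de f6 a6  ea 12 62 91 82 e6 fb 53  |..}.......b....S|  
00000050  2b 67 0e e6 5a 66 4b b3  ed 14 14 14 14 e0 d9 2d  |+g..ZfK........-|  
00000060  1d 1d 1d 1d 1d 1d 1d 93  2f 6c e8 e8 e8 e8 e8 e8  |......../l......|  
00000070  ab ff 16 e4 d5 cc 79 53  53 20 da 97              |......ySS ..    |  
                                                                                
                                                                                
                                                                                
                                                                                
                                                                                
                                                                                
                                                                                
                                                                                
                                                                                


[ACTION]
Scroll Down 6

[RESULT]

00000070  ab ff 16 e4 d5 cc 79 53  53 20 da 97              |......ySS ..    |  
                                                                                
                                                                                
                                                                                
                                                                                
                                                                                
                                                                                
                                                                                
                                                                                
                                                                                
                                                                                
                                                                                
                                                                                
                                                                                


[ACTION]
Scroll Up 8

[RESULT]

00000000  88 88 88 88 88 88 88 88  fd bf 5b a5 f5 6c d7 ae  |..........[..l..|  
00000010  44 e0 b2 9c dd 5f 64 6a  ba 45 37 37 37 37 37 28  |D...._dj.E77777(|  
00000020  8f 97 8d 8d 8d 8d 8d a4  47 56 10 12 8b a8 b9 47  |........GV.....G|  
00000030  47 47 47 5C 62 62 62 62  62 62 62 53 d6 6d d0 db  |GGG\bbbbbbbS.m..|  
00000040  e8 c7 7d e9 81 de f6 a6  ea 12 62 91 82 e6 fb 53  |..}.......b....S|  
00000050  2b 67 0e e6 5a 66 4b b3  ed 14 14 14 14 e0 d9 2d  |+g..ZfK........-|  
00000060  1d 1d 1d 1d 1d 1d 1d 93  2f 6c e8 e8 e8 e8 e8 e8  |......../l......|  
00000070  ab ff 16 e4 d5 cc 79 53  53 20 da 97              |......ySS ..    |  
                                                                                
                                                                                
                                                                                
                                                                                
                                                                                
                                                                                


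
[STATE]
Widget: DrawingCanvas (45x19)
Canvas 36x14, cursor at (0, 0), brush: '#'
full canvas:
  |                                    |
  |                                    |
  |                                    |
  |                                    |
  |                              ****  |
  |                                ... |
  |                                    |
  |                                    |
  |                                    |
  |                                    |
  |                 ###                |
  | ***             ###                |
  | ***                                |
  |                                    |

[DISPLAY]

+                                            
                                             
                                             
                                             
                              ****           
                                ...          
                                             
                                             
                                             
                                             
                 ###                         
 ***             ###                         
 ***                                         
                                             
                                             
                                             
                                             
                                             
                                             


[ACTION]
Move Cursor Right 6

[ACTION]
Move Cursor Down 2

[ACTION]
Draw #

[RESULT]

                                             
                                             
      #                                      
                                             
                              ****           
                                ...          
                                             
                                             
                                             
                                             
                 ###                         
 ***             ###                         
 ***                                         
                                             
                                             
                                             
                                             
                                             
                                             


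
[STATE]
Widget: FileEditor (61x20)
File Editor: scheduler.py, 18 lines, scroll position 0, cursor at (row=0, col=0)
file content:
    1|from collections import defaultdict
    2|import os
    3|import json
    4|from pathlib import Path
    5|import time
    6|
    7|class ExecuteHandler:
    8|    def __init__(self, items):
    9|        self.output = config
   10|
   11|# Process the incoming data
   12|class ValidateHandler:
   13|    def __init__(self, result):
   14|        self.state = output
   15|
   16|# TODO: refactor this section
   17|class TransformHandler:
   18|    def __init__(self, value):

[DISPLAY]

█rom collections import defaultdict                         ▲
import os                                                   █
import json                                                 ░
from pathlib import Path                                    ░
import time                                                 ░
                                                            ░
class ExecuteHandler:                                       ░
    def __init__(self, items):                              ░
        self.output = config                                ░
                                                            ░
# Process the incoming data                                 ░
class ValidateHandler:                                      ░
    def __init__(self, result):                             ░
        self.state = output                                 ░
                                                            ░
# TODO: refactor this section                               ░
class TransformHandler:                                     ░
    def __init__(self, value):                              ░
                                                            ░
                                                            ▼


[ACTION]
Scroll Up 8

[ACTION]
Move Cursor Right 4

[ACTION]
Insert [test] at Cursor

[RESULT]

fromtest█collections import defaultdict                     ▲
import os                                                   █
import json                                                 ░
from pathlib import Path                                    ░
import time                                                 ░
                                                            ░
class ExecuteHandler:                                       ░
    def __init__(self, items):                              ░
        self.output = config                                ░
                                                            ░
# Process the incoming data                                 ░
class ValidateHandler:                                      ░
    def __init__(self, result):                             ░
        self.state = output                                 ░
                                                            ░
# TODO: refactor this section                               ░
class TransformHandler:                                     ░
    def __init__(self, value):                              ░
                                                            ░
                                                            ▼


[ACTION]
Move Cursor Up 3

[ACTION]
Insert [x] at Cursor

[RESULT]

fromtestx█collections import defaultdict                    ▲
import os                                                   █
import json                                                 ░
from pathlib import Path                                    ░
import time                                                 ░
                                                            ░
class ExecuteHandler:                                       ░
    def __init__(self, items):                              ░
        self.output = config                                ░
                                                            ░
# Process the incoming data                                 ░
class ValidateHandler:                                      ░
    def __init__(self, result):                             ░
        self.state = output                                 ░
                                                            ░
# TODO: refactor this section                               ░
class TransformHandler:                                     ░
    def __init__(self, value):                              ░
                                                            ░
                                                            ▼


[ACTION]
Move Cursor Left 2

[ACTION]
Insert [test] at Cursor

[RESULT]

fromtestest█x collections import defaultdict                ▲
import os                                                   █
import json                                                 ░
from pathlib import Path                                    ░
import time                                                 ░
                                                            ░
class ExecuteHandler:                                       ░
    def __init__(self, items):                              ░
        self.output = config                                ░
                                                            ░
# Process the incoming data                                 ░
class ValidateHandler:                                      ░
    def __init__(self, result):                             ░
        self.state = output                                 ░
                                                            ░
# TODO: refactor this section                               ░
class TransformHandler:                                     ░
    def __init__(self, value):                              ░
                                                            ░
                                                            ▼


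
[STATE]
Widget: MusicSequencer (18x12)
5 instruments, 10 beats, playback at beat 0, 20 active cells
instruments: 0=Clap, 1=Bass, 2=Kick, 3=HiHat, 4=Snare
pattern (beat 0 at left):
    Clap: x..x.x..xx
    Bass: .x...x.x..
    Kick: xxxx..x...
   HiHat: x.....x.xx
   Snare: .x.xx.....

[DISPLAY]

      ▼123456789  
  Clap█··█·█··██  
  Bass·█···█·█··  
  Kick████··█···  
 HiHat█·····█·██  
 Snare·█·██·····  
                  
                  
                  
                  
                  
                  


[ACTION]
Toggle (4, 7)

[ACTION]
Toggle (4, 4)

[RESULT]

      ▼123456789  
  Clap█··█·█··██  
  Bass·█···█·█··  
  Kick████··█···  
 HiHat█·····█·██  
 Snare·█·█···█··  
                  
                  
                  
                  
                  
                  


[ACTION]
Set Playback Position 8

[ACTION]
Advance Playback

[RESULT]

      012345678▼  
  Clap█··█·█··██  
  Bass·█···█·█··  
  Kick████··█···  
 HiHat█·····█·██  
 Snare·█·█···█··  
                  
                  
                  
                  
                  
                  


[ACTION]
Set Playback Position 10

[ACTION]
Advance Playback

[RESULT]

      0▼23456789  
  Clap█··█·█··██  
  Bass·█···█·█··  
  Kick████··█···  
 HiHat█·····█·██  
 Snare·█·█···█··  
                  
                  
                  
                  
                  
                  


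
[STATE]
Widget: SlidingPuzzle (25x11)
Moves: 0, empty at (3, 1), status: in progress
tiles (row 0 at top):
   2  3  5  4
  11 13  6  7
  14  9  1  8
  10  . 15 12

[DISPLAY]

┌────┬────┬────┬────┐    
│  2 │  3 │  5 │  4 │    
├────┼────┼────┼────┤    
│ 11 │ 13 │  6 │  7 │    
├────┼────┼────┼────┤    
│ 14 │  9 │  1 │  8 │    
├────┼────┼────┼────┤    
│ 10 │    │ 15 │ 12 │    
└────┴────┴────┴────┘    
Moves: 0                 
                         


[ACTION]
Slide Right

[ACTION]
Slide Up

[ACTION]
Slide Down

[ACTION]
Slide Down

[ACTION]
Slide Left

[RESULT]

┌────┬────┬────┬────┐    
│  2 │  3 │  5 │  4 │    
├────┼────┼────┼────┤    
│ 13 │    │  6 │  7 │    
├────┼────┼────┼────┤    
│ 11 │  9 │  1 │  8 │    
├────┼────┼────┼────┤    
│ 14 │ 10 │ 15 │ 12 │    
└────┴────┴────┴────┘    
Moves: 4                 
                         


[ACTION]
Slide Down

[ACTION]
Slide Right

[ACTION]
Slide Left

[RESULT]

┌────┬────┬────┬────┐    
│  2 │    │  5 │  4 │    
├────┼────┼────┼────┤    
│ 13 │  3 │  6 │  7 │    
├────┼────┼────┼────┤    
│ 11 │  9 │  1 │  8 │    
├────┼────┼────┼────┤    
│ 14 │ 10 │ 15 │ 12 │    
└────┴────┴────┴────┘    
Moves: 7                 
                         


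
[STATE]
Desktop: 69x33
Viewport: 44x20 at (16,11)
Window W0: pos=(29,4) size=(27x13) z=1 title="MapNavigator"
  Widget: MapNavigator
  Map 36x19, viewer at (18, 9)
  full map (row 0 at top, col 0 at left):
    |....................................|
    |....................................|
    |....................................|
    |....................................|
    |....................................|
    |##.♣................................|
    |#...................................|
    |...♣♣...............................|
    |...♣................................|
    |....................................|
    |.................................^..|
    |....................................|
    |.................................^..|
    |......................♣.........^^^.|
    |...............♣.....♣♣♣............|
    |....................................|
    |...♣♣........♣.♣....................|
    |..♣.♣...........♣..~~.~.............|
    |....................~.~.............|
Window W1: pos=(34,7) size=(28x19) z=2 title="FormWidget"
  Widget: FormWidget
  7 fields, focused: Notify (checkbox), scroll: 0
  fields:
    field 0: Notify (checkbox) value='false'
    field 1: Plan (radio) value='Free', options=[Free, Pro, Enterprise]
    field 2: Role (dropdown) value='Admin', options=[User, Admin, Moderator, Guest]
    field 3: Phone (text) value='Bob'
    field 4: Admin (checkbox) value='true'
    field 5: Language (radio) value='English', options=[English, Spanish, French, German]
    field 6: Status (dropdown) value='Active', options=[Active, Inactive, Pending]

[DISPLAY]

             ┃....┃  Plan:       (●) Free  (
             ┃....┃  Role:       [Admin    ▼
             ┃....┃  Phone:      [Bob       
             ┃....┃  Admin:      [x]        
             ┃....┃  Language:   (●) English
             ┗━━━━┃  Status:     [Active   ▼
                  ┃                         
                  ┃                         
                  ┃                         
                  ┃                         
                  ┃                         
                  ┃                         
                  ┃                         
                  ┃                         
                  ┗━━━━━━━━━━━━━━━━━━━━━━━━━
                                            
                                            
                                            
                                            
                                            


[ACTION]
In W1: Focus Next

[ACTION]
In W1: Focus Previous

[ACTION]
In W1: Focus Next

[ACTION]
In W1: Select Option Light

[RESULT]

             ┃....┃> Plan:       (●) Free  (
             ┃....┃  Role:       [Admin    ▼
             ┃....┃  Phone:      [Bob       
             ┃....┃  Admin:      [x]        
             ┃....┃  Language:   (●) English
             ┗━━━━┃  Status:     [Active   ▼
                  ┃                         
                  ┃                         
                  ┃                         
                  ┃                         
                  ┃                         
                  ┃                         
                  ┃                         
                  ┃                         
                  ┗━━━━━━━━━━━━━━━━━━━━━━━━━
                                            
                                            
                                            
                                            
                                            


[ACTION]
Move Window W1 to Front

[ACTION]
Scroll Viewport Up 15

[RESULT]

                                            
                                            
                                            
                                            
             ┏━━━━━━━━━━━━━━━━━━━━━━━━━┓    
             ┃ MapNavigator            ┃    
             ┠─────────────────────────┨    
             ┃....┏━━━━━━━━━━━━━━━━━━━━━━━━━
             ┃....┃ FormWidget              
             ┃....┠─────────────────────────
             ┃....┃  Notify:     [ ]        
             ┃....┃> Plan:       (●) Free  (
             ┃....┃  Role:       [Admin    ▼
             ┃....┃  Phone:      [Bob       
             ┃....┃  Admin:      [x]        
             ┃....┃  Language:   (●) English
             ┗━━━━┃  Status:     [Active   ▼
                  ┃                         
                  ┃                         
                  ┃                         


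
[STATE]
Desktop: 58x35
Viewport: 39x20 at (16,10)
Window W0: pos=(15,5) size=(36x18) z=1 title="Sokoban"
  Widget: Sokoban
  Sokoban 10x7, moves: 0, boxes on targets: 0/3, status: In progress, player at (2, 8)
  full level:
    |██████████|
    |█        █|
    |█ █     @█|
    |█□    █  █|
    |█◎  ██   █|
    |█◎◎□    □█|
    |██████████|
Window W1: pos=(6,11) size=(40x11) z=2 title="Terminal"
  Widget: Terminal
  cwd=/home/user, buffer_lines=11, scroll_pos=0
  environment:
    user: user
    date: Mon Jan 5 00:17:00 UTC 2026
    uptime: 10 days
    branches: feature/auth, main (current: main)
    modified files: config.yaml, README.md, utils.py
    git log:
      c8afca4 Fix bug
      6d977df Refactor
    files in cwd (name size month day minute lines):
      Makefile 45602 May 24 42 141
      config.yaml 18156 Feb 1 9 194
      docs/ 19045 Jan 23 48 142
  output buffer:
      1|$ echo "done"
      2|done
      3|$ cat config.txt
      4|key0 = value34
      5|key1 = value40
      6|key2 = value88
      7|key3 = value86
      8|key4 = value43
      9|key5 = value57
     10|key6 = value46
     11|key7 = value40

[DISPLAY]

█ █     @█                        ┃    
━━━━━━━━━━━━━━━━━━━━━━━━━━━━━┓    ┃    
                             ┃    ┃    
─────────────────────────────┨    ┃    
one"                         ┃    ┃    
                             ┃    ┃    
fig.txt                      ┃    ┃    
lue34                        ┃    ┃    
lue40                        ┃    ┃    
lue88                        ┃    ┃    
lue86                        ┃    ┃    
━━━━━━━━━━━━━━━━━━━━━━━━━━━━━┛    ┃    
━━━━━━━━━━━━━━━━━━━━━━━━━━━━━━━━━━┛    
                                       
                                       
                                       
                                       
                                       
                                       
                                       


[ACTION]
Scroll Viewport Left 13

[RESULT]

            ┃█ █     @█                
   ┏━━━━━━━━━━━━━━━━━━━━━━━━━━━━━━━━━━━
   ┃ Terminal                          
   ┠───────────────────────────────────
   ┃$ echo "done"                      
   ┃done                               
   ┃$ cat config.txt                   
   ┃key0 = value34                     
   ┃key1 = value40                     
   ┃key2 = value88                     
   ┃key3 = value86                     
   ┗━━━━━━━━━━━━━━━━━━━━━━━━━━━━━━━━━━━
            ┗━━━━━━━━━━━━━━━━━━━━━━━━━━
                                       
                                       
                                       
                                       
                                       
                                       
                                       


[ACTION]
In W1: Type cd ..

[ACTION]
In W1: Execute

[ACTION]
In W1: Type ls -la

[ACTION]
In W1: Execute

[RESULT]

            ┃█ █     @█                
   ┏━━━━━━━━━━━━━━━━━━━━━━━━━━━━━━━━━━━
   ┃ Terminal                          
   ┠───────────────────────────────────
   ┃$ cd ..                            
   ┃                                   
   ┃$ ls -la                           
   ┃-rw-r--r--  1 user group    45602 M
   ┃-rw-r--r--  1 user group    18156 F
   ┃drwxr-xr-x  1 user group    19045 J
   ┃$ █                                
   ┗━━━━━━━━━━━━━━━━━━━━━━━━━━━━━━━━━━━
            ┗━━━━━━━━━━━━━━━━━━━━━━━━━━
                                       
                                       
                                       
                                       
                                       
                                       
                                       
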